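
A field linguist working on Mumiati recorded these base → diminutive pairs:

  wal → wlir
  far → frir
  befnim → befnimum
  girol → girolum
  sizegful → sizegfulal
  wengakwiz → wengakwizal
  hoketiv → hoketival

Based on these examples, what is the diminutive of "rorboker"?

rorbokeral

wal and girol both end in -l yet inflect differently (wlir, girolum), so the final letter is not what conditions the rule; the number of vowels is.
"rorboker" has 3 vowels. The stems with 3 vowels (sizegful → sizegfulal, wengakwiz → wengakwizal, hoketiv → hoketival) add -al.
So rorboker → rorbokeral.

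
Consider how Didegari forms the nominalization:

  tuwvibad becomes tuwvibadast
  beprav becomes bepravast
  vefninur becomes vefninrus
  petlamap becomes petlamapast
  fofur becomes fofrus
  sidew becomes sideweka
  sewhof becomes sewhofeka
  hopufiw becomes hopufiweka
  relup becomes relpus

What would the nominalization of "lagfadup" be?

lagfadpus

relup and petlamap both end in -p yet inflect differently (relpus, petlamapast), so the final letter is not what conditions the rule; the last vowel is.
"lagfadup" has last vowel 'u'. The stems whose last vowel is 'u' (vefninur → vefninrus, fofur → fofrus, relup → relpus) delete the last vowel and add -us.
The other patterns: stems whose last vowel is 'a' add -ast; stems whose last vowel is 'e', 'i' or 'o' add -eka.
So lagfadup → lagfadpus.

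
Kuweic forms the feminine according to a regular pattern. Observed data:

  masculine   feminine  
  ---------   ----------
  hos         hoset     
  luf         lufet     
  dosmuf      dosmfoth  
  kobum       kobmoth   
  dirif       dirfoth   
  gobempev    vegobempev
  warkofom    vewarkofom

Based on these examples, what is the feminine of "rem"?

remet

luf and dosmuf both end in -f yet inflect differently (lufet, dosmfoth), so the final letter is not what conditions the rule; the number of vowels is.
"rem" has 1 vowel. The stems with 1 vowel (hos → hoset, luf → lufet) add -et.
So rem → remet.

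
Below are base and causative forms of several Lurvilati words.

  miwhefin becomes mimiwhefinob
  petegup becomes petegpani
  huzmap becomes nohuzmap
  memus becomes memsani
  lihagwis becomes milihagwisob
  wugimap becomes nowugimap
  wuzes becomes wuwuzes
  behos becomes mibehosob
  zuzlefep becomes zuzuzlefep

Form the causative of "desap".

lihagwis and wuzes both end in -s yet inflect differently (milihagwisob, wuwuzes), so the final letter is not what conditions the rule; the last vowel is.
"desap" has last vowel 'a'. The stems whose last vowel is 'a' (huzmap → nohuzmap, wugimap → nowugimap) add the prefix no-.
The other patterns: stems whose last vowel is 'i' or 'o' add mi- … -ob around the stem; stems whose last vowel is 'e' repeat the first consonant+vowel as a prefix; stems whose last vowel is 'u' delete the last vowel and add -ani.
So desap → nodesap.

nodesap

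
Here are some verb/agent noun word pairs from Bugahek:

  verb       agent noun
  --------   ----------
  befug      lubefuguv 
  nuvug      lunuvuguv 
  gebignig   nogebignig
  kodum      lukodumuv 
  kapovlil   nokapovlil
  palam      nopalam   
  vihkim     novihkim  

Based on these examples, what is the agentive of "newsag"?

befug and gebignig both end in -g yet inflect differently (lubefuguv, nogebignig), so the final letter is not what conditions the rule; the last vowel is.
"newsag" has last vowel 'a'. The one such stem in the data (palam → nopalam) adds the prefix no-, so the same rule applies.
So newsag → nonewsag.

nonewsag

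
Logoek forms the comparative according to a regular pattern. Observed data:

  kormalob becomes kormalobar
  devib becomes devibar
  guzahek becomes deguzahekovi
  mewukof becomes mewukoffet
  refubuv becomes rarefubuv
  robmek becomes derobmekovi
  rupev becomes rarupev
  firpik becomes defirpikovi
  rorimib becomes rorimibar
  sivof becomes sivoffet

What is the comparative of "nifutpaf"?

rupev and robmek both have last vowel 'e' yet inflect differently (rarupev, derobmekovi), so the last vowel is not what conditions the rule; the final letter is.
"nifutpaf" ends in -f. The stems ending in -f (mewukof → mewukoffet, sivof → sivoffet) double the final consonant and add -et.
The other patterns: stems ending in -v add the prefix ra-; stems ending in -k add de- … -ovi around the stem; stems ending in -b add -ar.
So nifutpaf → nifutpaffet.

nifutpaffet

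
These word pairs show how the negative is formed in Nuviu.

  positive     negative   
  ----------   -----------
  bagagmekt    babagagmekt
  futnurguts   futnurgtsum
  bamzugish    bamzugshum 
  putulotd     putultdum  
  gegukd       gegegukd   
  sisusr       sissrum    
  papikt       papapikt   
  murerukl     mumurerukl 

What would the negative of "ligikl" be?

liligikl

"ligikl" has second-to-last letter 'k'. The stems whose second-to-last letter is 'k' (bagagmekt → babagagmekt, murerukl → mumurerukl, gegukd → gegegukd) repeat the first consonant+vowel as a prefix.
The other pattern: stems whose second-to-last letter is 's' or 't' delete the last vowel and add -um.
So ligikl → liligikl.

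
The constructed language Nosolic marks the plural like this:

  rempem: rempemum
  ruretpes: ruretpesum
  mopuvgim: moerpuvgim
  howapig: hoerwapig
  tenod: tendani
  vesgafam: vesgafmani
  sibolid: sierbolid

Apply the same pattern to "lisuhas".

lisuhsani

rempem and mopuvgim both end in -m yet inflect differently (rempemum, moerpuvgim), so the final letter is not what conditions the rule; the last vowel is.
"lisuhas" has last vowel 'a'. The one such stem in the data (vesgafam → vesgafmani) deletes the last vowel and adds -ani (as does tenod), so the same rule applies.
The other patterns: stems whose last vowel is 'e' add -um; stems whose last vowel is 'i' insert -er- after the first vowel.
So lisuhas → lisuhsani.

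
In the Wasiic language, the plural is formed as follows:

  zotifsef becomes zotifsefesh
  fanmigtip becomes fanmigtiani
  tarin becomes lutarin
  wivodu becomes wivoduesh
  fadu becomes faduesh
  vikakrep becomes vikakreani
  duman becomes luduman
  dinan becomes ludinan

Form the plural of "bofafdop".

tarin and fanmigtip both have last vowel 'i' yet inflect differently (lutarin, fanmigtiani), so the last vowel is not what conditions the rule; the final letter is.
"bofafdop" ends in -p. The stems ending in -p (fanmigtip → fanmigtiani, vikakrep → vikakreani) drop the final letter and add -ani.
The other patterns: stems ending in -n add the prefix lu-; stems ending in -f or -u add -esh.
So bofafdop → bofafdoani.

bofafdoani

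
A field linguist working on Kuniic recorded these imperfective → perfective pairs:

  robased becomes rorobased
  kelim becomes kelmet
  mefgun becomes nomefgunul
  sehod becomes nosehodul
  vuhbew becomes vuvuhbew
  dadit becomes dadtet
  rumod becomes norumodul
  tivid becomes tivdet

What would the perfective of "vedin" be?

vednet

robased and tivid both end in -d yet inflect differently (rorobased, tivdet), so the final letter is not what conditions the rule; the last vowel is.
"vedin" has last vowel 'i'. The stems whose last vowel is 'i' (tivid → tivdet, kelim → kelmet, dadit → dadtet) delete the last vowel and add -et.
So vedin → vednet.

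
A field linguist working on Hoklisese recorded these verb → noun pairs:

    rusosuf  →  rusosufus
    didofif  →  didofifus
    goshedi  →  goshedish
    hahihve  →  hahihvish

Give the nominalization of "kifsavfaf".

didofif and goshedi both have last vowel 'i' yet inflect differently (didofifus, goshedish), so the last vowel is not what conditions the rule; whether the stem ends in a vowel or a consonant is.
"kifsavfaf" ends in a consonant. The stems ending in a consonant (rusosuf → rusosufus, didofif → didofifus) add -us.
The other pattern: stems ending in a vowel drop the final letter and add -ish.
So kifsavfaf → kifsavfafus.

kifsavfafus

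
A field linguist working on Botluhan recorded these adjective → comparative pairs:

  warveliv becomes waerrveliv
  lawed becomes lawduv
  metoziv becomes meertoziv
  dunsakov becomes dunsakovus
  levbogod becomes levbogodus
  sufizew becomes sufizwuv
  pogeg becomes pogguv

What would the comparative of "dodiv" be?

warveliv and dunsakov both end in -v yet inflect differently (waerrveliv, dunsakovus), so the final letter is not what conditions the rule; the last vowel is.
"dodiv" has last vowel 'i'. The stems whose last vowel is 'i' (warveliv → waerrveliv, metoziv → meertoziv) insert -er- after the first vowel.
So dodiv → doerdiv.

doerdiv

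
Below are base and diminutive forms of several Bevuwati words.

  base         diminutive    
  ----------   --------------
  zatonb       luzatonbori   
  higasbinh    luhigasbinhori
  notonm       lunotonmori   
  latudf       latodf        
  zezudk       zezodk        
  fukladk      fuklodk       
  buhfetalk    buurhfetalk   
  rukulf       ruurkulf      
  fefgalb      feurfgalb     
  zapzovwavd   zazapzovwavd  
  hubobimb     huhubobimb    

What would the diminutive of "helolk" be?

heurlolk

zezudk and buhfetalk both end in -k yet inflect differently (zezodk, buurhfetalk), so the final letter is not what conditions the rule; the second-to-last letter is.
"helolk" has second-to-last letter 'l'. The stems whose second-to-last letter is 'l' (buhfetalk → buurhfetalk, rukulf → ruurkulf, fefgalb → feurfgalb) insert -ur- after the first vowel.
So helolk → heurlolk.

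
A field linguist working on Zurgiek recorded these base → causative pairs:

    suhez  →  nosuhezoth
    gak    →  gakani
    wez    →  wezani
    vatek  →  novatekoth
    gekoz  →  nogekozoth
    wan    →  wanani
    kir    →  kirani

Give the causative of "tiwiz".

notiwizoth

gak and vatek both end in -k yet inflect differently (gakani, novatekoth), so the final letter is not what conditions the rule; the number of vowels is.
"tiwiz" has 2 vowels. The stems with 2 vowels (vatek → novatekoth, gekoz → nogekozoth, suhez → nosuhezoth) add no- … -oth around the stem.
So tiwiz → notiwizoth.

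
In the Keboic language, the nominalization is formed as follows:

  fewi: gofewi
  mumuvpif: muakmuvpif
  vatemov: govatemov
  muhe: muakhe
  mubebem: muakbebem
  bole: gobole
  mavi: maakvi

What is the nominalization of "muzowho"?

muakzowho

muhe and bole both end in -e yet inflect differently (muakhe, gobole), so the final letter is not what conditions the rule; the first letter is.
"muzowho" begins with m-. The stems beginning with m- (mavi → maakvi, mubebem → muakbebem, mumuvpif → muakmuvpif) insert -ak- after the first vowel.
The other pattern: stems beginning with b-, f- or v- add the prefix go-.
So muzowho → muakzowho.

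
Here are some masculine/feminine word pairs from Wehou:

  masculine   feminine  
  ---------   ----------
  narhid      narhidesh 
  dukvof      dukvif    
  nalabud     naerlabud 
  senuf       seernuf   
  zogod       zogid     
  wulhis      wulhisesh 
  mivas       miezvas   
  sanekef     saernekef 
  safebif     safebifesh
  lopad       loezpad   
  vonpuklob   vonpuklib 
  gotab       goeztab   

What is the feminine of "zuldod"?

zuldid

"zuldod" has last vowel 'o'. The stems whose last vowel is 'o' (vonpuklob → vonpuklib, dukvof → dukvif, zogod → zogid) change the last vowel to 'i'.
So zuldod → zuldid.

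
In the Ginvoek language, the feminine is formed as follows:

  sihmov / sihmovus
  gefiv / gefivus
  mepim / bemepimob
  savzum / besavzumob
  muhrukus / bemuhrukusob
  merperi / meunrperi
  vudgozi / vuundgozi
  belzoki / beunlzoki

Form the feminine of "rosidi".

rounsidi

gefiv and mepim both have last vowel 'i' yet inflect differently (gefivus, bemepimob), so the last vowel is not what conditions the rule; the final letter is.
"rosidi" ends in -i. The stems ending in -i (merperi → meunrperi, vudgozi → vuundgozi, belzoki → beunlzoki) insert -un- after the first vowel.
So rosidi → rounsidi.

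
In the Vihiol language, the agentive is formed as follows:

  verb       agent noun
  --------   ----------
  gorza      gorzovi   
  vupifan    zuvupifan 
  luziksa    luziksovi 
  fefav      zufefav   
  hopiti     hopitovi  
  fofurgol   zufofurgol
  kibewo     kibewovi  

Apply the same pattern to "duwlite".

"duwlite" ends in a vowel. The stems ending in a vowel (gorza → gorzovi, hopiti → hopitovi, luziksa → luziksovi) drop the final letter and add -ovi.
So duwlite → duwlitovi.

duwlitovi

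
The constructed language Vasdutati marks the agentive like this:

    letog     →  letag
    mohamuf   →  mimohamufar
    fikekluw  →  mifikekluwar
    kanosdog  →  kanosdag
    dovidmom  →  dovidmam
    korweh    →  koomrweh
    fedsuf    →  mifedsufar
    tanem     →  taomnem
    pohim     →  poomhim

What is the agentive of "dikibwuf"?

midikibwufar

"dikibwuf" has last vowel 'u'. The stems whose last vowel is 'u' (fedsuf → mifedsufar, mohamuf → mimohamufar, fikekluw → mifikekluwar) add mi- … -ar around the stem.
The other patterns: stems whose last vowel is 'o' change the last vowel to 'a'; stems whose last vowel is 'e' or 'i' insert -om- after the first vowel.
So dikibwuf → midikibwufar.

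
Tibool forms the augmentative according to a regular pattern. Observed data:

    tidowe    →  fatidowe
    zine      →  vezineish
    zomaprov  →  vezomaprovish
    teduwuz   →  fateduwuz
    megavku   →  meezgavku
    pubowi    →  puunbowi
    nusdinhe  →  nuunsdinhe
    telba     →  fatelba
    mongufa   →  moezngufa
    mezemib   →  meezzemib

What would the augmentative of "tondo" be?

"tondo" begins with t-. The stems beginning with t- (tidowe → fatidowe, teduwuz → fateduwuz, telba → fatelba) add the prefix fa-.
So tondo → fatondo.

fatondo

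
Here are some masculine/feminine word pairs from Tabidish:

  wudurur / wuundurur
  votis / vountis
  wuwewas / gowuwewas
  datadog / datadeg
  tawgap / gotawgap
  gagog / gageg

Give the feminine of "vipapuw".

wuwewas and votis both end in -s yet inflect differently (gowuwewas, vountis), so the final letter is not what conditions the rule; the last vowel is.
"vipapuw" has last vowel 'u'. The one such stem in the data (wudurur → wuundurur) inserts -un- after the first vowel (as does votis), so the same rule applies.
So vipapuw → viunpapuw.

viunpapuw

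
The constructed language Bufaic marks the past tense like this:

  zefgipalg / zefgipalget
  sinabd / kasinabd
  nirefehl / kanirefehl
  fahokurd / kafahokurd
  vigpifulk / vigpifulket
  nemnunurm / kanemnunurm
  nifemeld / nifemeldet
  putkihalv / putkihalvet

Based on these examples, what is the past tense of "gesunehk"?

"gesunehk" has second-to-last letter 'h'. The one such stem in the data (nirefehl → kanirefehl) adds the prefix ka-, so the same rule applies.
The other pattern: stems whose second-to-last letter is 'l' add -et.
So gesunehk → kagesunehk.

kagesunehk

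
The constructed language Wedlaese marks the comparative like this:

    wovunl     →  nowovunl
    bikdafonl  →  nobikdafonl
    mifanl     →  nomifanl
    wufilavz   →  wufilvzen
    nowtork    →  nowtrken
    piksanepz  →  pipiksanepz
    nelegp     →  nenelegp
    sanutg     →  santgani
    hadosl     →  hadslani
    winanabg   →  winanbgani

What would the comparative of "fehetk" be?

fehtkani

wufilavz and piksanepz both end in -z yet inflect differently (wufilvzen, pipiksanepz), so the final letter is not what conditions the rule; the second-to-last letter is.
"fehetk" has second-to-last letter 't'. The one such stem in the data (sanutg → santgani) deletes the last vowel and adds -ani (as do hadosl, winanabg), so the same rule applies.
So fehetk → fehtkani.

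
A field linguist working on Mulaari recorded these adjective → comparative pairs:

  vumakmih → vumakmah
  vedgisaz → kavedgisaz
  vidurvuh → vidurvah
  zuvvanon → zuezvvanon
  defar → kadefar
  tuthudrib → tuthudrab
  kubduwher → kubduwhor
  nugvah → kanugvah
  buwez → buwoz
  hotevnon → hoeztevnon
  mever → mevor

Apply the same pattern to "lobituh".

vidurvuh and nugvah both end in -h yet inflect differently (vidurvah, kanugvah), so the final letter is not what conditions the rule; the last vowel is.
"lobituh" has last vowel 'u'. The one such stem in the data (vidurvuh → vidurvah) changes the last vowel to 'a' (as do tuthudrib, vumakmih), so the same rule applies.
The other patterns: stems whose last vowel is 'o' insert -ez- after the first vowel; stems whose last vowel is 'e' change the last vowel to 'o'; stems whose last vowel is 'a' add the prefix ka-.
So lobituh → lobitah.

lobitah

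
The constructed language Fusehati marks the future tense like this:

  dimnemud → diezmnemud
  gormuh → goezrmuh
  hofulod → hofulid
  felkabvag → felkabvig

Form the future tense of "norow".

noriw

dimnemud and hofulod both end in -d yet inflect differently (diezmnemud, hofulid), so the final letter is not what conditions the rule; the last vowel is.
"norow" has last vowel 'o'. The one such stem in the data (hofulod → hofulid) changes the last vowel to 'i' (as does felkabvag), so the same rule applies.
The other pattern: stems whose last vowel is 'u' insert -ez- after the first vowel.
So norow → noriw.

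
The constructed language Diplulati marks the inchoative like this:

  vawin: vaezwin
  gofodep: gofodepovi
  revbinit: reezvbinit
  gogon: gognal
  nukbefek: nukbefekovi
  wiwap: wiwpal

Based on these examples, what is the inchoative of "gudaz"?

gudzal

"gudaz" has last vowel 'a'. The one such stem in the data (wiwap → wiwpal) deletes the last vowel and adds -al (as does gogon), so the same rule applies.
The other patterns: stems whose last vowel is 'e' add -ovi; stems whose last vowel is 'i' insert -ez- after the first vowel.
So gudaz → gudzal.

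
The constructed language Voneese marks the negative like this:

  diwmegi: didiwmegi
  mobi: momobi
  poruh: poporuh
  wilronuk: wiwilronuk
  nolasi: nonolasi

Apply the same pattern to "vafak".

vavafak

Every pair shown (diwmegi → didiwmegi, mobi → momobi, poruh → poporuh, …) follows the same rule: repeat the first consonant+vowel as a prefix.
So vafak → vavafak.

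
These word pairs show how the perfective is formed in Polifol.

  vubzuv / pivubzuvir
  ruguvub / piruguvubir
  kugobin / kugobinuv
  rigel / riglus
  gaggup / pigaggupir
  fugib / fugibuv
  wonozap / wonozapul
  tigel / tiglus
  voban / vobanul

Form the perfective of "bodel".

bodlus

voban and kugobin both end in -n yet inflect differently (vobanul, kugobinuv), so the final letter is not what conditions the rule; the last vowel is.
"bodel" has last vowel 'e'. The stems whose last vowel is 'e' (rigel → riglus, tigel → tiglus) delete the last vowel and add -us.
So bodel → bodlus.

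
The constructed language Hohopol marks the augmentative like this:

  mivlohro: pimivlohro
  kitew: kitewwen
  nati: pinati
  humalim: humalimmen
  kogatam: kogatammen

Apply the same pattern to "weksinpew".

weksinpewwen

"weksinpew" ends in a consonant. The stems ending in a consonant (humalim → humalimmen, kogatam → kogatammen, kitew → kitewwen) double the final consonant and add -en.
The other pattern: stems ending in a vowel add the prefix pi-.
So weksinpew → weksinpewwen.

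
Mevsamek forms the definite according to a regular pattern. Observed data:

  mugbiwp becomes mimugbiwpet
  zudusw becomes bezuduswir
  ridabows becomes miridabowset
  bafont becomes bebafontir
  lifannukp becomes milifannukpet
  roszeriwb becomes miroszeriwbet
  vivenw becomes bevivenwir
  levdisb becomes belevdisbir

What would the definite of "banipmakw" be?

"banipmakw" has second-to-last letter 'k'. The one such stem in the data (lifannukp → milifannukpet) adds mi- … -et around the stem, so the same rule applies.
So banipmakw → mibanipmakwet.

mibanipmakwet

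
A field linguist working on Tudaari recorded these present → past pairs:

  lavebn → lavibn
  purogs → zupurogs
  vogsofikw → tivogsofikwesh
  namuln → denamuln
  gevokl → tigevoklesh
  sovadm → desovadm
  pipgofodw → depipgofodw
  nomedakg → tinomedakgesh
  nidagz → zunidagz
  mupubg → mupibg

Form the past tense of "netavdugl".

vogsofikw and pipgofodw both end in -w yet inflect differently (tivogsofikwesh, depipgofodw), so the final letter is not what conditions the rule; the second-to-last letter is.
"netavdugl" has second-to-last letter 'g'. The stems whose second-to-last letter is 'g' (nidagz → zunidagz, purogs → zupurogs) add the prefix zu-.
So netavdugl → zunetavdugl.

zunetavdugl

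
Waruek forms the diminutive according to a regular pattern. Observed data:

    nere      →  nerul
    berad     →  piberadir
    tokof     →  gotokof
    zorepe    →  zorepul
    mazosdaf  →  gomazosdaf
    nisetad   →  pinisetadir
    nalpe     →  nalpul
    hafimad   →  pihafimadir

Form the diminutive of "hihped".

pihihpedir

mazosdaf and hafimad both have last vowel 'a' yet inflect differently (gomazosdaf, pihafimadir), so the last vowel is not what conditions the rule; the final letter is.
"hihped" ends in -d. The stems ending in -d (hafimad → pihafimadir, berad → piberadir, nisetad → pinisetadir) add pi- … -ir around the stem.
So hihped → pihihpedir.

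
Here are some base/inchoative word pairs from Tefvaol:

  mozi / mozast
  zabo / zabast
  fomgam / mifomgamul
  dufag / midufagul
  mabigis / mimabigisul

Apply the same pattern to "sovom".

misovomul

"sovom" ends in a consonant. The stems ending in a consonant (dufag → midufagul, fomgam → mifomgamul, mabigis → mimabigisul) add mi- … -ul around the stem.
The other pattern: stems ending in a vowel drop the final letter and add -ast.
So sovom → misovomul.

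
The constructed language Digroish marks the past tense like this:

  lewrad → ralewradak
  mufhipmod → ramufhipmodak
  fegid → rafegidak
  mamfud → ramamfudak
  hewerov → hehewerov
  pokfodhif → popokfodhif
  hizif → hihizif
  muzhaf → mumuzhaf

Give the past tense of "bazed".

mufhipmod and hewerov both have last vowel 'o' yet inflect differently (ramufhipmodak, hehewerov), so the last vowel is not what conditions the rule; the final letter is.
"bazed" ends in -d. The stems ending in -d (lewrad → ralewradak, mufhipmod → ramufhipmodak, fegid → rafegidak) add ra- … -ak around the stem.
So bazed → rabazedak.

rabazedak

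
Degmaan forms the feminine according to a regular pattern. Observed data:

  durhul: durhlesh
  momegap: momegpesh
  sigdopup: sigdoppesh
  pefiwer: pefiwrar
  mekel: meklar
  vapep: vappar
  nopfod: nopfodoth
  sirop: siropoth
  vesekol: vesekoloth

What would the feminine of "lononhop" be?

durhul and mekel both end in -l yet inflect differently (durhlesh, meklar), so the final letter is not what conditions the rule; the last vowel is.
"lononhop" has last vowel 'o'. The stems whose last vowel is 'o' (nopfod → nopfodoth, sirop → siropoth, vesekol → vesekoloth) add -oth.
The other patterns: stems whose last vowel is 'a' or 'u' delete the last vowel and add -esh; stems whose last vowel is 'e' delete the last vowel and add -ar.
So lononhop → lononhopoth.

lononhopoth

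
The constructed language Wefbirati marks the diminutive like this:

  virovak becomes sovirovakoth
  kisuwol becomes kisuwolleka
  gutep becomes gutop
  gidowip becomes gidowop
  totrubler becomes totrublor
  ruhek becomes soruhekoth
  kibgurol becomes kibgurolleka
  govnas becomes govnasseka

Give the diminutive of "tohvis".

tohvisseka

virovak and govnas both have last vowel 'a' yet inflect differently (sovirovakoth, govnasseka), so the last vowel is not what conditions the rule; the final letter is.
"tohvis" ends in -s. The one such stem in the data (govnas → govnasseka) doubles the final consonant and adds -eka (as do kibgurol, kisuwol), so the same rule applies.
The other patterns: stems ending in -k add so- … -oth around the stem; stems ending in -p or -r change the last vowel to 'o'.
So tohvis → tohvisseka.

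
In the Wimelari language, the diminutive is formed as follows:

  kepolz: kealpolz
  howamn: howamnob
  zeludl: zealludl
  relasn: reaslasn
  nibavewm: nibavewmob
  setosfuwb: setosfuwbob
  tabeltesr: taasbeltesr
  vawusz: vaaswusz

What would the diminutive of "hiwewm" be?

hiwewmob

relasn and howamn both end in -n yet inflect differently (reaslasn, howamnob), so the final letter is not what conditions the rule; the second-to-last letter is.
"hiwewm" has second-to-last letter 'w'. The stems whose second-to-last letter is 'w' (nibavewm → nibavewmob, setosfuwb → setosfuwbob) add -ob.
The other patterns: stems whose second-to-last letter is 's' insert -as- after the first vowel; stems whose second-to-last letter is 'd' or 'l' insert -al- after the first vowel.
So hiwewm → hiwewmob.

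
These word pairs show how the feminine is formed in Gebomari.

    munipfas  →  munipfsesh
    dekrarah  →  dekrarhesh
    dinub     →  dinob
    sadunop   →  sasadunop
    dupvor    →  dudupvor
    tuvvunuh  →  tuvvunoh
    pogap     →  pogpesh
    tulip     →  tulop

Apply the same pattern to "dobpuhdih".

dobpuhdoh

sadunop and pogap both end in -p yet inflect differently (sasadunop, pogpesh), so the final letter is not what conditions the rule; the last vowel is.
"dobpuhdih" has last vowel 'i'. The one such stem in the data (tulip → tulop) changes the last vowel to 'o' (as do tuvvunuh, dinub), so the same rule applies.
The other patterns: stems whose last vowel is 'o' repeat the first consonant+vowel as a prefix; stems whose last vowel is 'a' delete the last vowel and add -esh.
So dobpuhdih → dobpuhdoh.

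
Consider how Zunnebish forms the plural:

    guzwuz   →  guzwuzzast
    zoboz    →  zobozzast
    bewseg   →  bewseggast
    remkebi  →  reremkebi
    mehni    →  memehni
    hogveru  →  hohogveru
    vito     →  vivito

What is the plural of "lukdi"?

lulukdi

guzwuz and hogveru both have last vowel 'u' yet inflect differently (guzwuzzast, hohogveru), so the last vowel is not what conditions the rule; whether the stem ends in a vowel or a consonant is.
"lukdi" ends in a vowel. The stems ending in a vowel (remkebi → reremkebi, mehni → memehni, hogveru → hohogveru) repeat the first consonant+vowel as a prefix.
So lukdi → lulukdi.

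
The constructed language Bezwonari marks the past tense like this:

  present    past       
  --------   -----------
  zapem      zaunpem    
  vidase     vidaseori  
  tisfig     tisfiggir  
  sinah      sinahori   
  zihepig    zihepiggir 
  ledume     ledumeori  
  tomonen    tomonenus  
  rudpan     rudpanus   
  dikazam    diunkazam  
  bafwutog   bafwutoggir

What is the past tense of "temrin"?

tomonen and zapem both have last vowel 'e' yet inflect differently (tomonenus, zaunpem), so the last vowel is not what conditions the rule; the final letter is.
"temrin" ends in -n. The stems ending in -n (rudpan → rudpanus, tomonen → tomonenus) add -us.
The other patterns: stems ending in -g double the final consonant and add -ir; stems ending in -m insert -un- after the first vowel; stems ending in -e or -h add -ori.
So temrin → temrinus.

temrinus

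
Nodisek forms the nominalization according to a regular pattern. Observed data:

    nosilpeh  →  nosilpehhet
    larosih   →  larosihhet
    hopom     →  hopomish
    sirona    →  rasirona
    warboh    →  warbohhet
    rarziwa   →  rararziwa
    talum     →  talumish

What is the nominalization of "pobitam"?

"pobitam" ends in -m. The stems ending in -m (talum → talumish, hopom → hopomish) add -ish.
The other patterns: stems ending in -h double the final consonant and add -et; stems ending in -a add the prefix ra-.
So pobitam → pobitamish.

pobitamish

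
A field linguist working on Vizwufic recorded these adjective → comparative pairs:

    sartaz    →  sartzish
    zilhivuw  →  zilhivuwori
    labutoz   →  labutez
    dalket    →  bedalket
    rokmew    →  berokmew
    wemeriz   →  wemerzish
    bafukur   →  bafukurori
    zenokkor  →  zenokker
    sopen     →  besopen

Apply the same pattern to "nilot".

zenokkor and bafukur both end in -r yet inflect differently (zenokker, bafukurori), so the final letter is not what conditions the rule; the last vowel is.
"nilot" has last vowel 'o'. The stems whose last vowel is 'o' (labutoz → labutez, zenokkor → zenokker) change the last vowel to 'e'.
The other patterns: stems whose last vowel is 'e' add the prefix be-; stems whose last vowel is 'u' add -ori; stems whose last vowel is 'a' or 'i' delete the last vowel and add -ish.
So nilot → nilet.

nilet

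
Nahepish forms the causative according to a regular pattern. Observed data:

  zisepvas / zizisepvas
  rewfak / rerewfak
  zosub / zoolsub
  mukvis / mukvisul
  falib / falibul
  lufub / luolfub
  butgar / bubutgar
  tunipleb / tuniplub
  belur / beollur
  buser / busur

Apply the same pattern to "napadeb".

napadub

butgar and belur both end in -r yet inflect differently (bubutgar, beollur), so the final letter is not what conditions the rule; the last vowel is.
"napadeb" has last vowel 'e'. The stems whose last vowel is 'e' (buser → busur, tunipleb → tuniplub) change the last vowel to 'u'.
The other patterns: stems whose last vowel is 'a' repeat the first consonant+vowel as a prefix; stems whose last vowel is 'u' insert -ol- after the first vowel; stems whose last vowel is 'i' add -ul.
So napadeb → napadub.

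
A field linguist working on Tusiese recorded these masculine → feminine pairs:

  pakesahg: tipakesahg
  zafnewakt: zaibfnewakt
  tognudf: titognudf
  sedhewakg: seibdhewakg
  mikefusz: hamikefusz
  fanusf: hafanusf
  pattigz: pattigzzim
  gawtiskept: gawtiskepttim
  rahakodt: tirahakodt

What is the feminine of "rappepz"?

rappepzzim

"rappepz" has second-to-last letter 'p'. The one such stem in the data (gawtiskept → gawtiskepttim) doubles the final consonant and adds -im (as does pattigz), so the same rule applies.
So rappepz → rappepzzim.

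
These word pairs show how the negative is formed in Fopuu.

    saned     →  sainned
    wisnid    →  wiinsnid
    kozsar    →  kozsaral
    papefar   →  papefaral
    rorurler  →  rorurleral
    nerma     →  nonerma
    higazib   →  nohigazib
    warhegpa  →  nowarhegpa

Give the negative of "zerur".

saned and rorurler both have last vowel 'e' yet inflect differently (sainned, rorurleral), so the last vowel is not what conditions the rule; the final letter is.
"zerur" ends in -r. The stems ending in -r (kozsar → kozsaral, papefar → papefaral, rorurler → rorurleral) add -al.
The other patterns: stems ending in -d insert -in- after the first vowel; stems ending in -a or -b add the prefix no-.
So zerur → zerural.

zerural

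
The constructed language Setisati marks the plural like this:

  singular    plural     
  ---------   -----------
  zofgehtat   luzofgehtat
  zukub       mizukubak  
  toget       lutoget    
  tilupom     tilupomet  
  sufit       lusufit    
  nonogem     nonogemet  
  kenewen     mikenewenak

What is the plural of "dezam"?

nonogem and toget both have last vowel 'e' yet inflect differently (nonogemet, lutoget), so the last vowel is not what conditions the rule; the final letter is.
"dezam" ends in -m. The stems ending in -m (nonogem → nonogemet, tilupom → tilupomet) add -et.
The other patterns: stems ending in -t add the prefix lu-; stems ending in -b or -n add mi- … -ak around the stem.
So dezam → dezamet.

dezamet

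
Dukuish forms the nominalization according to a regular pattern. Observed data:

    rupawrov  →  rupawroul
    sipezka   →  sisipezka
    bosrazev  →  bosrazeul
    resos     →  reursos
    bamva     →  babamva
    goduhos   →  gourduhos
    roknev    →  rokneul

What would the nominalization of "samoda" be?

rupawrov and resos both have last vowel 'o' yet inflect differently (rupawroul, reursos), so the last vowel is not what conditions the rule; the final letter is.
"samoda" ends in -a. The stems ending in -a (sipezka → sisipezka, bamva → babamva) repeat the first consonant+vowel as a prefix.
So samoda → sasamoda.

sasamoda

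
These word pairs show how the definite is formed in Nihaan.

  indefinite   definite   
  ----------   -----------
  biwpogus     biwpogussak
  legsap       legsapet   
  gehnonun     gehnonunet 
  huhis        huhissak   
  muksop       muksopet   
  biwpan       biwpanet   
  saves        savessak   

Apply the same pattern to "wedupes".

wedupessak

"wedupes" ends in -s. The stems ending in -s (biwpogus → biwpogussak, huhis → huhissak, saves → savessak) double the final consonant and add -ak.
The other pattern: stems ending in -n or -p add -et.
So wedupes → wedupessak.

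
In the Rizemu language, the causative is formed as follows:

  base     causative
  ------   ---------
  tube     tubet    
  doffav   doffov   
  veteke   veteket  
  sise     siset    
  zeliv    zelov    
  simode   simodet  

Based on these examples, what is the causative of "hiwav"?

tube and doffav both have 2 vowels yet inflect differently (tubet, doffov), so the number of vowels is not what conditions the rule; the final letter is.
"hiwav" ends in -v. The stems ending in -v (doffav → doffov, zeliv → zelov) change the last vowel to 'o'.
So hiwav → hiwov.

hiwov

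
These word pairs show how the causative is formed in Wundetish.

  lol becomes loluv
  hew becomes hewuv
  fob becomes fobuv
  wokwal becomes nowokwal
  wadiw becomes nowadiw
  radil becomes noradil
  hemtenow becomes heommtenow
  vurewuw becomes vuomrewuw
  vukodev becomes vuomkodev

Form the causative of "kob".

kobuv

lol and wokwal both end in -l yet inflect differently (loluv, nowokwal), so the final letter is not what conditions the rule; the number of vowels is.
"kob" has 1 vowel. The stems with 1 vowel (lol → loluv, hew → hewuv, fob → fobuv) add -uv.
So kob → kobuv.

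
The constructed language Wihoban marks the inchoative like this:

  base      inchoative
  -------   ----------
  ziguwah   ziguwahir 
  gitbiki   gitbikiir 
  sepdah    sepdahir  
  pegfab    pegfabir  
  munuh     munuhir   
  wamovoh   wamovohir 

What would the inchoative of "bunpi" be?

bunpiir

Every pair shown (ziguwah → ziguwahir, gitbiki → gitbikiir, sepdah → sepdahir, …) follows the same rule: add -ir.
So bunpi → bunpiir.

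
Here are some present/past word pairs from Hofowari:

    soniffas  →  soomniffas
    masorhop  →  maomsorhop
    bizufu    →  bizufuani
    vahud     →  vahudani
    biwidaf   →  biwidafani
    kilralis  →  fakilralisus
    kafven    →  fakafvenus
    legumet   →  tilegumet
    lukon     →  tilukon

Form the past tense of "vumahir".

soniffas and kilralis both end in -s yet inflect differently (soomniffas, fakilralisus), so the final letter is not what conditions the rule; the first letter is.
"vumahir" begins with v-. The one such stem in the data (vahud → vahudani) adds -ani, so the same rule applies.
The other patterns: stems beginning with m- or s- insert -om- after the first vowel; stems beginning with k- add fa- … -us around the stem; stems beginning with l- add the prefix ti-.
So vumahir → vumahirani.

vumahirani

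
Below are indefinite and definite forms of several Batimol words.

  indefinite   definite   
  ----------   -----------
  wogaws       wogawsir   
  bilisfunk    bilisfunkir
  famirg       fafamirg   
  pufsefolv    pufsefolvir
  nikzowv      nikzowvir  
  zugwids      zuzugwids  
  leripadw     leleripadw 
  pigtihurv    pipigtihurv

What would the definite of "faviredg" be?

fafaviredg

pigtihurv and pufsefolv both end in -v yet inflect differently (pipigtihurv, pufsefolvir), so the final letter is not what conditions the rule; the second-to-last letter is.
"faviredg" has second-to-last letter 'd'. The stems whose second-to-last letter is 'd' (zugwids → zuzugwids, leripadw → leleripadw) repeat the first consonant+vowel as a prefix.
The other pattern: stems whose second-to-last letter is 'l', 'n' or 'w' add -ir.
So faviredg → fafaviredg.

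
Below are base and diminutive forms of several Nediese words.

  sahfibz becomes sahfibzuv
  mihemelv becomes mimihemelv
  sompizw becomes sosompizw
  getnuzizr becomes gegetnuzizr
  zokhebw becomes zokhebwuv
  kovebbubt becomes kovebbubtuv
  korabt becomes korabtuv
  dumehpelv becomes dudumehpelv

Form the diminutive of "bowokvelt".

bobowokvelt

zokhebw and sompizw both end in -w yet inflect differently (zokhebwuv, sosompizw), so the final letter is not what conditions the rule; the second-to-last letter is.
"bowokvelt" has second-to-last letter 'l'. The stems whose second-to-last letter is 'l' (dumehpelv → dudumehpelv, mihemelv → mimihemelv) repeat the first consonant+vowel as a prefix.
So bowokvelt → bobowokvelt.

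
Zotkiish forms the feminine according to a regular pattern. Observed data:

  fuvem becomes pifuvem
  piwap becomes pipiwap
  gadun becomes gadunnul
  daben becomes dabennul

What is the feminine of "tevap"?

pitevap

daben and fuvem both have last vowel 'e' yet inflect differently (dabennul, pifuvem), so the last vowel is not what conditions the rule; the final letter is.
"tevap" ends in -p. The one such stem in the data (piwap → pipiwap) adds the prefix pi-, so the same rule applies.
So tevap → pitevap.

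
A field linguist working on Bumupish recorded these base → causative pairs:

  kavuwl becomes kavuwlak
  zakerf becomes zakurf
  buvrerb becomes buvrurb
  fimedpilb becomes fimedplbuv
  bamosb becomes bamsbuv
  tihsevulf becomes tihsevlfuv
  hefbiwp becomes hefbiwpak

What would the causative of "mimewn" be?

zakerf and tihsevulf both end in -f yet inflect differently (zakurf, tihsevlfuv), so the final letter is not what conditions the rule; the second-to-last letter is.
"mimewn" has second-to-last letter 'w'. The stems whose second-to-last letter is 'w' (hefbiwp → hefbiwpak, kavuwl → kavuwlak) add -ak.
The other patterns: stems whose second-to-last letter is 'r' change the last vowel to 'u'; stems whose second-to-last letter is 'l' or 's' delete the last vowel and add -uv.
So mimewn → mimewnak.

mimewnak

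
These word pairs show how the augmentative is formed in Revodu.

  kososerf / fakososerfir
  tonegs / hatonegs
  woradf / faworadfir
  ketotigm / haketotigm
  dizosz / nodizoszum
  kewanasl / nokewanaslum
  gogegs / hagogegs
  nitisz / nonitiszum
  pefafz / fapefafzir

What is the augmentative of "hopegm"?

hahopegm

dizosz and pefafz both end in -z yet inflect differently (nodizoszum, fapefafzir), so the final letter is not what conditions the rule; the second-to-last letter is.
"hopegm" has second-to-last letter 'g'. The stems whose second-to-last letter is 'g' (gogegs → hagogegs, ketotigm → haketotigm, tonegs → hatonegs) add the prefix ha-.
So hopegm → hahopegm.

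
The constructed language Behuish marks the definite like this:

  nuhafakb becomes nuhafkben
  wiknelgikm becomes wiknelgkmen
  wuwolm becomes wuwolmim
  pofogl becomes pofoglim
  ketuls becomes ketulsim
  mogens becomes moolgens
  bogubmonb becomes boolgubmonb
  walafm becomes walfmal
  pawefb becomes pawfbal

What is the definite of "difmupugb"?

"difmupugb" has second-to-last letter 'g'. The one such stem in the data (pofogl → pofoglim) adds -im, so the same rule applies.
The other patterns: stems whose second-to-last letter is 'k' delete the last vowel and add -en; stems whose second-to-last letter is 'n' insert -ol- after the first vowel; stems whose second-to-last letter is 'f' delete the last vowel and add -al.
So difmupugb → difmupugbim.

difmupugbim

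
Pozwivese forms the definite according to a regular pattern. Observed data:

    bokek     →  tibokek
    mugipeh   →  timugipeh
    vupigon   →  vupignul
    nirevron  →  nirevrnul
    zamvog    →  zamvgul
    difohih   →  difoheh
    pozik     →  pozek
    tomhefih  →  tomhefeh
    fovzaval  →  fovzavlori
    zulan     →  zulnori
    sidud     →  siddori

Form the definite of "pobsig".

pobseg

"pobsig" has last vowel 'i'. The stems whose last vowel is 'i' (difohih → difoheh, pozik → pozek, tomhefih → tomhefeh) change the last vowel to 'e'.
So pobsig → pobseg.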